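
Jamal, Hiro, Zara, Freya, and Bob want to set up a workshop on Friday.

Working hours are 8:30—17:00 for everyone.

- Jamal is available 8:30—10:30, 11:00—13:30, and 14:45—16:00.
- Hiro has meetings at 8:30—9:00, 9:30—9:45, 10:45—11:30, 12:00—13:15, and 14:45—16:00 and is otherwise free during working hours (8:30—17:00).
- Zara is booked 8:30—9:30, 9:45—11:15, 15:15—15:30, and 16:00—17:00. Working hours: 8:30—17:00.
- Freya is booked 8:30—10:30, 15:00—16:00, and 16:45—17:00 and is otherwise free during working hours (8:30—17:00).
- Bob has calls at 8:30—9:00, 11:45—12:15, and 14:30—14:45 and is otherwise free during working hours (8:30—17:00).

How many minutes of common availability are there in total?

Hiro free within 08:30–17:00: 09:00–09:30, 09:45–10:45, 11:30–12:00, 13:15–14:45, 16:00–17:00.
Zara free within 08:30–17:00: 09:30–09:45, 11:15–15:15, 15:30–16:00.
Freya free within 08:30–17:00: 10:30–15:00, 16:00–16:45.
Bob free within 08:30–17:00: 09:00–11:45, 12:15–14:30, 14:45–17:00.
Jamal ∩ Hiro: 09:00–09:30, 09:45–10:30, 11:30–12:00, 13:15–13:30.
Jamal ∩ Hiro ∩ Zara: 11:30–12:00, 13:15–13:30.
Jamal ∩ Hiro ∩ Zara ∩ Freya: 11:30–12:00, 13:15–13:30.
Jamal ∩ Hiro ∩ Zara ∩ Freya ∩ Bob: 11:30–11:45, 13:15–13:30.
Total common minutes: 15 + 15 = 30.

30 minutes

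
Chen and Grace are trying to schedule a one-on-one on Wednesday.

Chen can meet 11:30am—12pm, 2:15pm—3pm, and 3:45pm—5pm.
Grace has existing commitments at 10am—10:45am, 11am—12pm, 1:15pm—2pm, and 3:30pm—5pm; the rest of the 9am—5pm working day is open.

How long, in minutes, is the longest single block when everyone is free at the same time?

Grace free within 09:00–17:00: 09:00–10:00, 10:45–11:00, 12:00–13:15, 14:00–15:30.
Chen ∩ Grace: 14:15–15:00.
Single common window of 45 minutes.

45 minutes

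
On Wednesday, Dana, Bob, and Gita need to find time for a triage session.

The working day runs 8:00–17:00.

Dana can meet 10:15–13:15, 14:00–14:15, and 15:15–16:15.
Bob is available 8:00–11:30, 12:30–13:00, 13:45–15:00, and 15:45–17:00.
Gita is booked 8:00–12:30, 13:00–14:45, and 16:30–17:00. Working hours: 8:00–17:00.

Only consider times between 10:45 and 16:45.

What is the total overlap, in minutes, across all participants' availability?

Gita free within 08:00–17:00: 12:30–13:00, 14:45–16:30.
Dana ∩ Bob: 10:15–11:30, 12:30–13:00, 14:00–14:15, 15:45–16:15.
Dana ∩ Bob ∩ Gita: 12:30–13:00, 15:45–16:15.
Restricted to 10:45–16:45: 12:30–13:00, 15:45–16:15.
Total common minutes: 30 + 30 = 60.

60 minutes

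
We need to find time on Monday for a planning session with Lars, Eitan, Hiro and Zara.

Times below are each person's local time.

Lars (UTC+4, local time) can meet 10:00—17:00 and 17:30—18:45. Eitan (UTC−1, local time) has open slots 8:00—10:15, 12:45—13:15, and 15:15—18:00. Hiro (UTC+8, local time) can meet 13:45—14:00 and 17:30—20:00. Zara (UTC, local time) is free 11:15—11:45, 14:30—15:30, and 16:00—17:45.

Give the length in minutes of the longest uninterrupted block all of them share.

0 minutes

Lars → UTC: 06:00–13:00, 13:30–14:45.
Eitan → UTC: 09:00–11:15, 13:45–14:15, 16:15–19:00.
Hiro → UTC: 05:45–06:00, 09:30–12:00.
Zara → UTC: 11:15–11:45, 14:30–15:30, 16:00–17:45.
Lars ∩ Eitan: 09:00–11:15, 13:45–14:15.
Lars ∩ Eitan ∩ Hiro: 09:30–11:15.
Lars ∩ Eitan ∩ Hiro ∩ Zara: (none).
No common window.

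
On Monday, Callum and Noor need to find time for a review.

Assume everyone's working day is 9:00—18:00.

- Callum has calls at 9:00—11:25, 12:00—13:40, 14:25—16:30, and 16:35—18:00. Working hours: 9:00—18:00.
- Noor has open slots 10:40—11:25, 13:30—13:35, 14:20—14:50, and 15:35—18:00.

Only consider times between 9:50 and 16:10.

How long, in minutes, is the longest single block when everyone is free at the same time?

Callum free within 09:00–18:00: 11:25–12:00, 13:40–14:25, 16:30–16:35.
Callum ∩ Noor: 14:20–14:25, 16:30–16:35.
Restricted to 09:50–16:10: 14:20–14:25.
Single common window of 5 minutes.

5 minutes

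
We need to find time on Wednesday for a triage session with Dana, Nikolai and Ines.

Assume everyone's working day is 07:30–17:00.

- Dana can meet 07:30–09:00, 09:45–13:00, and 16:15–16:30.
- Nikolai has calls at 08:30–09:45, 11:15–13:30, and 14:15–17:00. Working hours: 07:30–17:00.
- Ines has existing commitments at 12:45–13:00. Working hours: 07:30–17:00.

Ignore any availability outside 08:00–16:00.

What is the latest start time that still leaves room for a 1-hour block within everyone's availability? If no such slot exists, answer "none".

10:15

Nikolai free within 07:30–17:00: 07:30–08:30, 09:45–11:15, 13:30–14:15.
Ines free within 07:30–17:00: 07:30–12:45, 13:00–17:00.
Dana ∩ Nikolai: 07:30–08:30, 09:45–11:15.
Dana ∩ Nikolai ∩ Ines: 07:30–08:30, 09:45–11:15.
Restricted to 08:00–16:00: 08:00–08:30, 09:45–11:15.
Windows ≥ 60 min: 09:45–11:15.
Latest start in the last window 09:45–11:15 is 11:15 − 60 min = 10:15.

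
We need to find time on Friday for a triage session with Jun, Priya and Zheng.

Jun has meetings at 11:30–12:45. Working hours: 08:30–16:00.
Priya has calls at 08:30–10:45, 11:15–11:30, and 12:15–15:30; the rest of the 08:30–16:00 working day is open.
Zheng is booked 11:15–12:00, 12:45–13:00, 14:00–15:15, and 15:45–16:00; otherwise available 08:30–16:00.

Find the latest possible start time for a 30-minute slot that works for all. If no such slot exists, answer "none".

10:45

Jun free within 08:30–16:00: 08:30–11:30, 12:45–16:00.
Priya free within 08:30–16:00: 10:45–11:15, 11:30–12:15, 15:30–16:00.
Zheng free within 08:30–16:00: 08:30–11:15, 12:00–12:45, 13:00–14:00, 15:15–15:45.
Jun ∩ Priya: 10:45–11:15, 15:30–16:00.
Jun ∩ Priya ∩ Zheng: 10:45–11:15, 15:30–15:45.
Windows ≥ 30 min: 10:45–11:15.
Latest start in the last window 10:45–11:15 is 11:15 − 30 min = 10:45.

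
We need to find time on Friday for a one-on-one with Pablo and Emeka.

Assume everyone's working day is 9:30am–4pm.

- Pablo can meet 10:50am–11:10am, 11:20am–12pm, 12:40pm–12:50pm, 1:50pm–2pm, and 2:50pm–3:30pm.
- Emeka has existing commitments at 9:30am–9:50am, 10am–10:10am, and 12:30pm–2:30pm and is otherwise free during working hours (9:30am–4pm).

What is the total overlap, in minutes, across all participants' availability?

Emeka free within 09:30–16:00: 09:50–10:00, 10:10–12:30, 14:30–16:00.
Pablo ∩ Emeka: 10:50–11:10, 11:20–12:00, 14:50–15:30.
Total common minutes: 20 + 40 + 40 = 100.

100 minutes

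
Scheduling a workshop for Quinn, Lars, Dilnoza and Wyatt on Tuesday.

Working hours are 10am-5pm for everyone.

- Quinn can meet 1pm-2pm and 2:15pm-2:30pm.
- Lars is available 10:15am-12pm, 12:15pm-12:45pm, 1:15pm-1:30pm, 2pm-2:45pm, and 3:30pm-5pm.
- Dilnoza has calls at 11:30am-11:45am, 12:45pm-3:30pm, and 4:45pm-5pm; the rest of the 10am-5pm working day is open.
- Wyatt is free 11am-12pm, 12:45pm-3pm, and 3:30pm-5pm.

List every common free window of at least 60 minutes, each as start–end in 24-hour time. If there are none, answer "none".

Dilnoza free within 10:00–17:00: 10:00–11:30, 11:45–12:45, 15:30–16:45.
Quinn ∩ Lars: 13:15–13:30, 14:15–14:30.
Quinn ∩ Lars ∩ Dilnoza: (none).
Quinn ∩ Lars ∩ Dilnoza ∩ Wyatt: (none).
Windows ≥ 60 min: (none).

none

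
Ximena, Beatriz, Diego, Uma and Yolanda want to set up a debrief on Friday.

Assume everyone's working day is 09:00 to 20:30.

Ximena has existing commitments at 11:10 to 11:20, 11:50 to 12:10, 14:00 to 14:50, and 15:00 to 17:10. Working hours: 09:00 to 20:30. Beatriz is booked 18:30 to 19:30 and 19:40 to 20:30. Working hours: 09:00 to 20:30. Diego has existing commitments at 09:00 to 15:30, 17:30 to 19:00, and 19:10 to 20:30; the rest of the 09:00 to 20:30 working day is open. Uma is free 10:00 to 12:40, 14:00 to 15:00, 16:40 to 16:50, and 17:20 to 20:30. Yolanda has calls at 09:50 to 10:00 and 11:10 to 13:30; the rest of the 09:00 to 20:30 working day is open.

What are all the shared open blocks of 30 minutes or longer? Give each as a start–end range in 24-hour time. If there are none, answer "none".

Ximena free within 09:00–20:30: 09:00–11:10, 11:20–11:50, 12:10–14:00, 14:50–15:00, 17:10–20:30.
Beatriz free within 09:00–20:30: 09:00–18:30, 19:30–19:40.
Diego free within 09:00–20:30: 15:30–17:30, 19:00–19:10.
Yolanda free within 09:00–20:30: 09:00–09:50, 10:00–11:10, 13:30–20:30.
Ximena ∩ Beatriz: 09:00–11:10, 11:20–11:50, 12:10–14:00, 14:50–15:00, 17:10–18:30, 19:30–19:40.
Ximena ∩ Beatriz ∩ Diego: 17:10–17:30.
Ximena ∩ Beatriz ∩ Diego ∩ Uma: 17:20–17:30.
Ximena ∩ Beatriz ∩ Diego ∩ Uma ∩ Yolanda: 17:20–17:30.
Windows ≥ 30 min: (none).

none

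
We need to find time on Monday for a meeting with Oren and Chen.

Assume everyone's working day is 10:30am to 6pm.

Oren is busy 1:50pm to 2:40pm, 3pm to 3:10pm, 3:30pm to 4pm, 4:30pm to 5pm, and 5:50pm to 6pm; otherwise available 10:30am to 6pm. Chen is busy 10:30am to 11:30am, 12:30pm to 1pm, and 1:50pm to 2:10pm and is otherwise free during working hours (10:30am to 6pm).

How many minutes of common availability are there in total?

230 minutes

Oren free within 10:30–18:00: 10:30–13:50, 14:40–15:00, 15:10–15:30, 16:00–16:30, 17:00–17:50.
Chen free within 10:30–18:00: 11:30–12:30, 13:00–13:50, 14:10–18:00.
Oren ∩ Chen: 11:30–12:30, 13:00–13:50, 14:40–15:00, 15:10–15:30, 16:00–16:30, 17:00–17:50.
Total common minutes: 60 + 50 + 20 + 20 + 30 + 50 = 230.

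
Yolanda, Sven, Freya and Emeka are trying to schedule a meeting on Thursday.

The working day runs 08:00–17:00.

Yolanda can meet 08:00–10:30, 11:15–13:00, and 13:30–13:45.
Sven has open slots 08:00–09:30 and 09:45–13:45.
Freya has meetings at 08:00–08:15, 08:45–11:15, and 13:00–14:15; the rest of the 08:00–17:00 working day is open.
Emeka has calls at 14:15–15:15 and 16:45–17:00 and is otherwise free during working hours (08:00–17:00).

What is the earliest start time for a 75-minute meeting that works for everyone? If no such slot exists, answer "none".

11:15

Freya free within 08:00–17:00: 08:15–08:45, 11:15–13:00, 14:15–17:00.
Emeka free within 08:00–17:00: 08:00–14:15, 15:15–16:45.
Yolanda ∩ Sven: 08:00–09:30, 09:45–10:30, 11:15–13:00, 13:30–13:45.
Yolanda ∩ Sven ∩ Freya: 08:15–08:45, 11:15–13:00.
Yolanda ∩ Sven ∩ Freya ∩ Emeka: 08:15–08:45, 11:15–13:00.
Windows ≥ 75 min: 11:15–13:00.
Earliest such window starts at 11:15.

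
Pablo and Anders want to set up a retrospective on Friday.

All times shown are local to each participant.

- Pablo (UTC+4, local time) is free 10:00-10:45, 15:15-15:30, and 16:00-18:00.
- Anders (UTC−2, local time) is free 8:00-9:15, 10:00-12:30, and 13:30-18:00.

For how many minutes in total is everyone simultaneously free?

Pablo → UTC: 06:00–06:45, 11:15–11:30, 12:00–14:00.
Anders → UTC: 10:00–11:15, 12:00–14:30, 15:30–20:00.
Pablo ∩ Anders: 12:00–14:00.
Total common minutes: 120.

120 minutes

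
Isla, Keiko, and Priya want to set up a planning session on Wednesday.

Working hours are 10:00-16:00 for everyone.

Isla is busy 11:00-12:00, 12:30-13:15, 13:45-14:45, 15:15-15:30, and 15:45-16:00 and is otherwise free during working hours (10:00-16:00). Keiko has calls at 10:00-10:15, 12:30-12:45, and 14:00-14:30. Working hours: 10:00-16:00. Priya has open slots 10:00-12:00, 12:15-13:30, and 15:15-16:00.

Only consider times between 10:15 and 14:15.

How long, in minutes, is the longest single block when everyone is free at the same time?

Isla free within 10:00–16:00: 10:00–11:00, 12:00–12:30, 13:15–13:45, 14:45–15:15, 15:30–15:45.
Keiko free within 10:00–16:00: 10:15–12:30, 12:45–14:00, 14:30–16:00.
Isla ∩ Keiko: 10:15–11:00, 12:00–12:30, 13:15–13:45, 14:45–15:15, 15:30–15:45.
Isla ∩ Keiko ∩ Priya: 10:15–11:00, 12:15–12:30, 13:15–13:30, 15:30–15:45.
Restricted to 10:15–14:15: 10:15–11:00, 12:15–12:30, 13:15–13:30.
Common window lengths: 45, 15, 15 min; longest is 45.

45 minutes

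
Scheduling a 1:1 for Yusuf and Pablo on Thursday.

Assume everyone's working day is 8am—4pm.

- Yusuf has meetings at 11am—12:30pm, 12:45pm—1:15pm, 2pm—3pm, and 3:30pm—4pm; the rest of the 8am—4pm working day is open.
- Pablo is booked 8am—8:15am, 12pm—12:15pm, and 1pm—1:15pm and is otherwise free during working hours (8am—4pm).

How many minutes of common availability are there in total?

255 minutes

Yusuf free within 08:00–16:00: 08:00–11:00, 12:30–12:45, 13:15–14:00, 15:00–15:30.
Pablo free within 08:00–16:00: 08:15–12:00, 12:15–13:00, 13:15–16:00.
Yusuf ∩ Pablo: 08:15–11:00, 12:30–12:45, 13:15–14:00, 15:00–15:30.
Total common minutes: 165 + 15 + 45 + 30 = 255.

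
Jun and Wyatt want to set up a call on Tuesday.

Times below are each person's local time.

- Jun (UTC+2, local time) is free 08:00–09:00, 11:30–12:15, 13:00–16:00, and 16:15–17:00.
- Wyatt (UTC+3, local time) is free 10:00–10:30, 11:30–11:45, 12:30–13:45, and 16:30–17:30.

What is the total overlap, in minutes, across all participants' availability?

90 minutes

Jun → UTC: 06:00–07:00, 09:30–10:15, 11:00–14:00, 14:15–15:00.
Wyatt → UTC: 07:00–07:30, 08:30–08:45, 09:30–10:45, 13:30–14:30.
Jun ∩ Wyatt: 09:30–10:15, 13:30–14:00, 14:15–14:30.
Total common minutes: 45 + 30 + 15 = 90.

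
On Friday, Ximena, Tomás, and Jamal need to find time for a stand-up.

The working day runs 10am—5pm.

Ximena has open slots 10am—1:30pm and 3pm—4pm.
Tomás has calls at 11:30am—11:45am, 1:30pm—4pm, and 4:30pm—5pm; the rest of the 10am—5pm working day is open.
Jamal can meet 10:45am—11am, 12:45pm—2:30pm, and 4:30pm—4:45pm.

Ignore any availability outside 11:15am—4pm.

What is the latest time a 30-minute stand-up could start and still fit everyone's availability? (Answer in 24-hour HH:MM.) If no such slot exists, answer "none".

13:00

Tomás free within 10:00–17:00: 10:00–11:30, 11:45–13:30, 16:00–16:30.
Ximena ∩ Tomás: 10:00–11:30, 11:45–13:30.
Ximena ∩ Tomás ∩ Jamal: 10:45–11:00, 12:45–13:30.
Restricted to 11:15–16:00: 12:45–13:30.
Windows ≥ 30 min: 12:45–13:30.
Latest start in the last window 12:45–13:30 is 13:30 − 30 min = 13:00.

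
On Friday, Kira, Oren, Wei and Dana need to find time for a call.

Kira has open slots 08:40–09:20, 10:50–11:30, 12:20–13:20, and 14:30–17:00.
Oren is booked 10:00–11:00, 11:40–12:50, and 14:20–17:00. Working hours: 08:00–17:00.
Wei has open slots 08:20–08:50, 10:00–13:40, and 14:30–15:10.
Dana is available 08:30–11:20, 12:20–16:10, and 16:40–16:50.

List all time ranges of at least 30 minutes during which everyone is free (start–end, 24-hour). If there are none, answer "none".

12:50–13:20

Oren free within 08:00–17:00: 08:00–10:00, 11:00–11:40, 12:50–14:20.
Kira ∩ Oren: 08:40–09:20, 11:00–11:30, 12:50–13:20.
Kira ∩ Oren ∩ Wei: 08:40–08:50, 11:00–11:30, 12:50–13:20.
Kira ∩ Oren ∩ Wei ∩ Dana: 08:40–08:50, 11:00–11:20, 12:50–13:20.
Windows ≥ 30 min: 12:50–13:20.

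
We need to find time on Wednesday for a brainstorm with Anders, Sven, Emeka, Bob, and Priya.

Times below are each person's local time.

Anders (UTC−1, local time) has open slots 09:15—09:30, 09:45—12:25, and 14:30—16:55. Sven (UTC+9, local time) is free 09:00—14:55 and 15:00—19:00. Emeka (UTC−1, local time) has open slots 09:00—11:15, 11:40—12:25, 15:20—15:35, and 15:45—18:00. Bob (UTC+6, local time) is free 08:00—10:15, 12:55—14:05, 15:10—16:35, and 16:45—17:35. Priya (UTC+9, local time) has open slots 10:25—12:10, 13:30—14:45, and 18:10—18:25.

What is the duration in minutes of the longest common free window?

Anders → UTC: 10:15–10:30, 10:45–13:25, 15:30–17:55.
Sven → UTC: 00:00–05:55, 06:00–10:00.
Emeka → UTC: 10:00–12:15, 12:40–13:25, 16:20–16:35, 16:45–19:00.
Bob → UTC: 02:00–04:15, 06:55–08:05, 09:10–10:35, 10:45–11:35.
Priya → UTC: 01:25–03:10, 04:30–05:45, 09:10–09:25.
Anders ∩ Sven: (none).
Anders ∩ Sven ∩ Emeka: (none).
Anders ∩ Sven ∩ Emeka ∩ Bob: (none).
Anders ∩ Sven ∩ Emeka ∩ Bob ∩ Priya: (none).
No common window.

0 minutes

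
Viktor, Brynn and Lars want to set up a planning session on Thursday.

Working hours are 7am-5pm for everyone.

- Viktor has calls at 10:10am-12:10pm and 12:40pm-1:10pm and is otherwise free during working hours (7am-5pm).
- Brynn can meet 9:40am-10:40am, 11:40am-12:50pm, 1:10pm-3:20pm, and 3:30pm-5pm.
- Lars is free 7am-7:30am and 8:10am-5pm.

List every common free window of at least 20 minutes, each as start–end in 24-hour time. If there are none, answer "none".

09:40–10:10, 12:10–12:40, 13:10–15:20, 15:30–17:00

Viktor free within 07:00–17:00: 07:00–10:10, 12:10–12:40, 13:10–17:00.
Viktor ∩ Brynn: 09:40–10:10, 12:10–12:40, 13:10–15:20, 15:30–17:00.
Viktor ∩ Brynn ∩ Lars: 09:40–10:10, 12:10–12:40, 13:10–15:20, 15:30–17:00.
Windows ≥ 20 min: 09:40–10:10, 12:10–12:40, 13:10–15:20, 15:30–17:00.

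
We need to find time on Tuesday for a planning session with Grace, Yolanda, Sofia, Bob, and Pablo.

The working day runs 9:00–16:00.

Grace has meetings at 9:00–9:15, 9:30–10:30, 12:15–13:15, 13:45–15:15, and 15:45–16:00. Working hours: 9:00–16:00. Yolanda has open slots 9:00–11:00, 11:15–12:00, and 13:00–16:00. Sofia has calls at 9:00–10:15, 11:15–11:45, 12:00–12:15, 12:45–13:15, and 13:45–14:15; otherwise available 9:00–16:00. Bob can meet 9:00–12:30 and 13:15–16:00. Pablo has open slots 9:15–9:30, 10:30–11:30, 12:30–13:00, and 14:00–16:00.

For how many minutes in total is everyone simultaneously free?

Grace free within 09:00–16:00: 09:15–09:30, 10:30–12:15, 13:15–13:45, 15:15–15:45.
Sofia free within 09:00–16:00: 10:15–11:15, 11:45–12:00, 12:15–12:45, 13:15–13:45, 14:15–16:00.
Grace ∩ Yolanda: 09:15–09:30, 10:30–11:00, 11:15–12:00, 13:15–13:45, 15:15–15:45.
Grace ∩ Yolanda ∩ Sofia: 10:30–11:00, 11:45–12:00, 13:15–13:45, 15:15–15:45.
Grace ∩ Yolanda ∩ Sofia ∩ Bob: 10:30–11:00, 11:45–12:00, 13:15–13:45, 15:15–15:45.
Grace ∩ Yolanda ∩ Sofia ∩ Bob ∩ Pablo: 10:30–11:00, 15:15–15:45.
Total common minutes: 30 + 30 = 60.

60 minutes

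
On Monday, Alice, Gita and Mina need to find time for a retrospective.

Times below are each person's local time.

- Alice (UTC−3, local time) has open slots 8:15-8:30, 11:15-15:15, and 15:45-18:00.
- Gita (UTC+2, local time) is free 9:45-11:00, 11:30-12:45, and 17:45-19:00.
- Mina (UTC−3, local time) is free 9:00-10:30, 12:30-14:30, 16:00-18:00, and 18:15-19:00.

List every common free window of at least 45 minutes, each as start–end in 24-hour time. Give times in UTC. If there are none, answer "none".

Alice → UTC: 11:15–11:30, 14:15–18:15, 18:45–21:00.
Gita → UTC: 07:45–09:00, 09:30–10:45, 15:45–17:00.
Mina → UTC: 12:00–13:30, 15:30–17:30, 19:00–21:00, 21:15–22:00.
Alice ∩ Gita: 15:45–17:00.
Alice ∩ Gita ∩ Mina: 15:45–17:00.
Windows ≥ 45 min: 15:45–17:00.

15:45–17:00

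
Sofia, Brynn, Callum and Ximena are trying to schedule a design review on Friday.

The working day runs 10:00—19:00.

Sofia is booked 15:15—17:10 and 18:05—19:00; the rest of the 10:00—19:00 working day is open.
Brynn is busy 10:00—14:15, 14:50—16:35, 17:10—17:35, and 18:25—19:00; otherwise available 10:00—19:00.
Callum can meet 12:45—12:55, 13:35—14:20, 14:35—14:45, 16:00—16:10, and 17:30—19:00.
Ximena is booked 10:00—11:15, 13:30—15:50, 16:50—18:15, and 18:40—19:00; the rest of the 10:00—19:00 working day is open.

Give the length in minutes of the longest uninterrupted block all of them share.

Sofia free within 10:00–19:00: 10:00–15:15, 17:10–18:05.
Brynn free within 10:00–19:00: 14:15–14:50, 16:35–17:10, 17:35–18:25.
Ximena free within 10:00–19:00: 11:15–13:30, 15:50–16:50, 18:15–18:40.
Sofia ∩ Brynn: 14:15–14:50, 17:35–18:05.
Sofia ∩ Brynn ∩ Callum: 14:15–14:20, 14:35–14:45, 17:35–18:05.
Sofia ∩ Brynn ∩ Callum ∩ Ximena: (none).
No common window.

0 minutes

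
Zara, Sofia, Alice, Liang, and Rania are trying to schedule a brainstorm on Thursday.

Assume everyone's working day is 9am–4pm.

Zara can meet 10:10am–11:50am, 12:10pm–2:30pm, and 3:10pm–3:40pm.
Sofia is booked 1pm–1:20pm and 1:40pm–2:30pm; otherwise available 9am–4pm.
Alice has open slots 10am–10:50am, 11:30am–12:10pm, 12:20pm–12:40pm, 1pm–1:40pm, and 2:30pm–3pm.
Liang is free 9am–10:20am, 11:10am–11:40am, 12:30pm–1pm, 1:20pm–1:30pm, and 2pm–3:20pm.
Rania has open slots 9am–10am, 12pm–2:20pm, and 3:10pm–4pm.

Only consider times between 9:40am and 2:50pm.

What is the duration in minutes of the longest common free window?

10 minutes

Sofia free within 09:00–16:00: 09:00–13:00, 13:20–13:40, 14:30–16:00.
Zara ∩ Sofia: 10:10–11:50, 12:10–13:00, 13:20–13:40, 15:10–15:40.
Zara ∩ Sofia ∩ Alice: 10:10–10:50, 11:30–11:50, 12:20–12:40, 13:20–13:40.
Zara ∩ Sofia ∩ Alice ∩ Liang: 10:10–10:20, 11:30–11:40, 12:30–12:40, 13:20–13:30.
Zara ∩ Sofia ∩ Alice ∩ Liang ∩ Rania: 12:30–12:40, 13:20–13:30.
Restricted to 09:40–14:50: 12:30–12:40, 13:20–13:30.
Common window lengths: 10, 10 min; longest is 10.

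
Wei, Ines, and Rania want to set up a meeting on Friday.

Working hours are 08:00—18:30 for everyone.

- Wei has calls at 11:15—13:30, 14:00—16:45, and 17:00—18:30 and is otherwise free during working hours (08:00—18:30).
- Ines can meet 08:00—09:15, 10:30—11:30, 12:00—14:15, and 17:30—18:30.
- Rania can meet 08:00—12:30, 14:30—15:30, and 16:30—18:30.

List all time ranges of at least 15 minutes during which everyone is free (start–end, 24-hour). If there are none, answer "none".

08:00–09:15, 10:30–11:15

Wei free within 08:00–18:30: 08:00–11:15, 13:30–14:00, 16:45–17:00.
Wei ∩ Ines: 08:00–09:15, 10:30–11:15, 13:30–14:00.
Wei ∩ Ines ∩ Rania: 08:00–09:15, 10:30–11:15.
Windows ≥ 15 min: 08:00–09:15, 10:30–11:15.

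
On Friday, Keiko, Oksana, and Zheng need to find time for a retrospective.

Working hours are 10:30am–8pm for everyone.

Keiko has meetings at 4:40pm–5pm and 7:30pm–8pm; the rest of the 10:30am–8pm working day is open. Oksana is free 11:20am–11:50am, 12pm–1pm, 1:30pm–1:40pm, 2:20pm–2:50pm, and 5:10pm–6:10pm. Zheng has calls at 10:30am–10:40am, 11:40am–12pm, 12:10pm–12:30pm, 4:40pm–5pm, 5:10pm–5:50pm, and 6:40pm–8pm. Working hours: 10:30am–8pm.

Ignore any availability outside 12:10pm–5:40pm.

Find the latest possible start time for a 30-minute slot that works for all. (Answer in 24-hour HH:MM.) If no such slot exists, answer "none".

14:20

Keiko free within 10:30–20:00: 10:30–16:40, 17:00–19:30.
Zheng free within 10:30–20:00: 10:40–11:40, 12:00–12:10, 12:30–16:40, 17:00–17:10, 17:50–18:40.
Keiko ∩ Oksana: 11:20–11:50, 12:00–13:00, 13:30–13:40, 14:20–14:50, 17:10–18:10.
Keiko ∩ Oksana ∩ Zheng: 11:20–11:40, 12:00–12:10, 12:30–13:00, 13:30–13:40, 14:20–14:50, 17:50–18:10.
Restricted to 12:10–17:40: 12:30–13:00, 13:30–13:40, 14:20–14:50.
Windows ≥ 30 min: 12:30–13:00, 14:20–14:50.
Latest start in the last window 14:20–14:50 is 14:50 − 30 min = 14:20.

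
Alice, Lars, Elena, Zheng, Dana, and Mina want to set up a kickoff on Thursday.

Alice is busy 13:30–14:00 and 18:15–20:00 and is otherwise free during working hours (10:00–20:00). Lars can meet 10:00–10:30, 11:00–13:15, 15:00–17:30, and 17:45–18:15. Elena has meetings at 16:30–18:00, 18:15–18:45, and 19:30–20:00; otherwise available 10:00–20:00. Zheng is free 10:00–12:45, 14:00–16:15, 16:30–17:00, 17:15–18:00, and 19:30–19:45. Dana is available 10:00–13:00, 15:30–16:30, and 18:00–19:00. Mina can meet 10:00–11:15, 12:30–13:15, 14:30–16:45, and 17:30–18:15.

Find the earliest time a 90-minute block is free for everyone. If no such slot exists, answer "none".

Alice free within 10:00–20:00: 10:00–13:30, 14:00–18:15.
Elena free within 10:00–20:00: 10:00–16:30, 18:00–18:15, 18:45–19:30.
Alice ∩ Lars: 10:00–10:30, 11:00–13:15, 15:00–17:30, 17:45–18:15.
Alice ∩ Lars ∩ Elena: 10:00–10:30, 11:00–13:15, 15:00–16:30, 18:00–18:15.
Alice ∩ Lars ∩ Elena ∩ Zheng: 10:00–10:30, 11:00–12:45, 15:00–16:15.
Alice ∩ Lars ∩ Elena ∩ Zheng ∩ Dana: 10:00–10:30, 11:00–12:45, 15:30–16:15.
Alice ∩ Lars ∩ Elena ∩ Zheng ∩ Dana ∩ Mina: 10:00–10:30, 11:00–11:15, 12:30–12:45, 15:30–16:15.
Windows ≥ 90 min: (none).

none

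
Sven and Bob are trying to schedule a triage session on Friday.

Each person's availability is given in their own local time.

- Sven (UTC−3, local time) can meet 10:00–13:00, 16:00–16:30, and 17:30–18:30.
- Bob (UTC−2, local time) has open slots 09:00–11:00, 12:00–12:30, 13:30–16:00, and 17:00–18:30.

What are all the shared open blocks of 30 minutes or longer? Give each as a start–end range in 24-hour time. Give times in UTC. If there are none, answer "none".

14:00–14:30, 15:30–16:00, 19:00–19:30

Sven → UTC: 13:00–16:00, 19:00–19:30, 20:30–21:30.
Bob → UTC: 11:00–13:00, 14:00–14:30, 15:30–18:00, 19:00–20:30.
Sven ∩ Bob: 14:00–14:30, 15:30–16:00, 19:00–19:30.
Windows ≥ 30 min: 14:00–14:30, 15:30–16:00, 19:00–19:30.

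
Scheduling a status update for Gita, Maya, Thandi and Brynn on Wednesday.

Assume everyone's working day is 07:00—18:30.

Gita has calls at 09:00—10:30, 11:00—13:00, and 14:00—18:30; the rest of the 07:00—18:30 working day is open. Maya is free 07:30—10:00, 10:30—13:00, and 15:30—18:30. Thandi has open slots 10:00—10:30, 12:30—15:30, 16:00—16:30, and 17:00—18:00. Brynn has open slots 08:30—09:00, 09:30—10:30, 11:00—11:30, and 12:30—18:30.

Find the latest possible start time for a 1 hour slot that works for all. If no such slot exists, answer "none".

Gita free within 07:00–18:30: 07:00–09:00, 10:30–11:00, 13:00–14:00.
Gita ∩ Maya: 07:30–09:00, 10:30–11:00.
Gita ∩ Maya ∩ Thandi: (none).
Gita ∩ Maya ∩ Thandi ∩ Brynn: (none).
Windows ≥ 60 min: (none).

none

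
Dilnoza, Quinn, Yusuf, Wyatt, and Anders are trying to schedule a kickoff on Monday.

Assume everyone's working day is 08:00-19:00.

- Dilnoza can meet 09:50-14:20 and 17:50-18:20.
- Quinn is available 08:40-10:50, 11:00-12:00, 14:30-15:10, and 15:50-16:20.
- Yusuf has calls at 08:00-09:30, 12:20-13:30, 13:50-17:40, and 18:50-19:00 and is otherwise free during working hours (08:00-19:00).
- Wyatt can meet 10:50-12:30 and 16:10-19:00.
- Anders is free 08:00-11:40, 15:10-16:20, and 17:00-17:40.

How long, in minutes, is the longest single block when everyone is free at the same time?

Yusuf free within 08:00–19:00: 09:30–12:20, 13:30–13:50, 17:40–18:50.
Dilnoza ∩ Quinn: 09:50–10:50, 11:00–12:00.
Dilnoza ∩ Quinn ∩ Yusuf: 09:50–10:50, 11:00–12:00.
Dilnoza ∩ Quinn ∩ Yusuf ∩ Wyatt: 11:00–12:00.
Dilnoza ∩ Quinn ∩ Yusuf ∩ Wyatt ∩ Anders: 11:00–11:40.
Single common window of 40 minutes.

40 minutes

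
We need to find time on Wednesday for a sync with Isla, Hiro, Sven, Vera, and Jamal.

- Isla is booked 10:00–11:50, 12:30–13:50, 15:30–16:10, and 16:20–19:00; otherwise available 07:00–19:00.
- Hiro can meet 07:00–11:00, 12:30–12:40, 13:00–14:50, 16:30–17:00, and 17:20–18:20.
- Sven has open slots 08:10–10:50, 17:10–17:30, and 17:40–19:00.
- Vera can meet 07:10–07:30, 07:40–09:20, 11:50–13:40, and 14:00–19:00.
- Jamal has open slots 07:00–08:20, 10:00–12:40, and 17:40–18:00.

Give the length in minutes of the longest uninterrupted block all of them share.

10 minutes

Isla free within 07:00–19:00: 07:00–10:00, 11:50–12:30, 13:50–15:30, 16:10–16:20.
Isla ∩ Hiro: 07:00–10:00, 13:50–14:50.
Isla ∩ Hiro ∩ Sven: 08:10–10:00.
Isla ∩ Hiro ∩ Sven ∩ Vera: 08:10–09:20.
Isla ∩ Hiro ∩ Sven ∩ Vera ∩ Jamal: 08:10–08:20.
Single common window of 10 minutes.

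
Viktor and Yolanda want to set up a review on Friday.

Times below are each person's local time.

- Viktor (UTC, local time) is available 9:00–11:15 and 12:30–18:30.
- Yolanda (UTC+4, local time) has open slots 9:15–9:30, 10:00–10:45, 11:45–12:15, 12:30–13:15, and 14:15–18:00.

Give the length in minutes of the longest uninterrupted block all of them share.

90 minutes

Viktor → UTC: 09:00–11:15, 12:30–18:30.
Yolanda → UTC: 05:15–05:30, 06:00–06:45, 07:45–08:15, 08:30–09:15, 10:15–14:00.
Viktor ∩ Yolanda: 09:00–09:15, 10:15–11:15, 12:30–14:00.
Common window lengths: 15, 60, 90 min; longest is 90.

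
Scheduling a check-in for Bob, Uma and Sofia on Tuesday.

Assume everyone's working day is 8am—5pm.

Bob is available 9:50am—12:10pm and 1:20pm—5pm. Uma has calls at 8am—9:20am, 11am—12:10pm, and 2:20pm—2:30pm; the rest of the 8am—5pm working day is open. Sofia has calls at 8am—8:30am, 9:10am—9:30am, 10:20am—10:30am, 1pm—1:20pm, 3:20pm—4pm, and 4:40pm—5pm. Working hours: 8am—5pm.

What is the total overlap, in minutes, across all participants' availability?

Uma free within 08:00–17:00: 09:20–11:00, 12:10–14:20, 14:30–17:00.
Sofia free within 08:00–17:00: 08:30–09:10, 09:30–10:20, 10:30–13:00, 13:20–15:20, 16:00–16:40.
Bob ∩ Uma: 09:50–11:00, 13:20–14:20, 14:30–17:00.
Bob ∩ Uma ∩ Sofia: 09:50–10:20, 10:30–11:00, 13:20–14:20, 14:30–15:20, 16:00–16:40.
Total common minutes: 30 + 30 + 60 + 50 + 40 = 210.

210 minutes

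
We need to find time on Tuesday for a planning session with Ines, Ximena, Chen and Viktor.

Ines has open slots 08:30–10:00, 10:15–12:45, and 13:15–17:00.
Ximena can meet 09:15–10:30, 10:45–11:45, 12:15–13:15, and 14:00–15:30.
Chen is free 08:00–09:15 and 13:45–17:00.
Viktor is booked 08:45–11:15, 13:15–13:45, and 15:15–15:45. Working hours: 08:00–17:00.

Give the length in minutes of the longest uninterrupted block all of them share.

75 minutes

Viktor free within 08:00–17:00: 08:00–08:45, 11:15–13:15, 13:45–15:15, 15:45–17:00.
Ines ∩ Ximena: 09:15–10:00, 10:15–10:30, 10:45–11:45, 12:15–12:45, 14:00–15:30.
Ines ∩ Ximena ∩ Chen: 14:00–15:30.
Ines ∩ Ximena ∩ Chen ∩ Viktor: 14:00–15:15.
Single common window of 75 minutes.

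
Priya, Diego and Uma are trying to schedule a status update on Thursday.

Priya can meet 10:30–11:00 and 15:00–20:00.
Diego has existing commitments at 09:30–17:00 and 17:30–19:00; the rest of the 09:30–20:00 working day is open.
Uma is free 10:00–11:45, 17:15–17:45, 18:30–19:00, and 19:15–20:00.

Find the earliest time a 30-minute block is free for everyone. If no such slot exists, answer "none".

Diego free within 09:30–20:00: 17:00–17:30, 19:00–20:00.
Priya ∩ Diego: 17:00–17:30, 19:00–20:00.
Priya ∩ Diego ∩ Uma: 17:15–17:30, 19:15–20:00.
Windows ≥ 30 min: 19:15–20:00.
Earliest such window starts at 19:15.

19:15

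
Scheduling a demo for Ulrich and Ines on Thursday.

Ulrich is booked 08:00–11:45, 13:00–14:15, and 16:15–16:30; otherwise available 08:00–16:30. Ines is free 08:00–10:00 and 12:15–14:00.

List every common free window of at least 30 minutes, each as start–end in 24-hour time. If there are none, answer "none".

12:15–13:00

Ulrich free within 08:00–16:30: 11:45–13:00, 14:15–16:15.
Ulrich ∩ Ines: 12:15–13:00.
Windows ≥ 30 min: 12:15–13:00.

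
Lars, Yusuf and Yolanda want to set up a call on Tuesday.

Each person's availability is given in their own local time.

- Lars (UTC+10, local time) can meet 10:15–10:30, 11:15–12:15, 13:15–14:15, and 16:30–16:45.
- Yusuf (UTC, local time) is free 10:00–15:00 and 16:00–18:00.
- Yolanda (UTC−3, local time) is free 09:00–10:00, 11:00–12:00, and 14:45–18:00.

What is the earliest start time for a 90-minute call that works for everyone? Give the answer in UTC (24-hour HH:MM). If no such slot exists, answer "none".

none

Lars → UTC: 00:15–00:30, 01:15–02:15, 03:15–04:15, 06:30–06:45.
Yusuf → UTC: 10:00–15:00, 16:00–18:00.
Yolanda → UTC: 12:00–13:00, 14:00–15:00, 17:45–21:00.
Lars ∩ Yusuf: (none).
Lars ∩ Yusuf ∩ Yolanda: (none).
Windows ≥ 90 min: (none).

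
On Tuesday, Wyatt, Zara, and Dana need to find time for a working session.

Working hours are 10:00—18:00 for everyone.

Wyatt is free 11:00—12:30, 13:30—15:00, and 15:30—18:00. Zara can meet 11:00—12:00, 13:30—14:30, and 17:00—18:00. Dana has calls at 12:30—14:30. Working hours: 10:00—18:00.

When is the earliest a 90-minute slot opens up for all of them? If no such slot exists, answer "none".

Dana free within 10:00–18:00: 10:00–12:30, 14:30–18:00.
Wyatt ∩ Zara: 11:00–12:00, 13:30–14:30, 17:00–18:00.
Wyatt ∩ Zara ∩ Dana: 11:00–12:00, 17:00–18:00.
Windows ≥ 90 min: (none).

none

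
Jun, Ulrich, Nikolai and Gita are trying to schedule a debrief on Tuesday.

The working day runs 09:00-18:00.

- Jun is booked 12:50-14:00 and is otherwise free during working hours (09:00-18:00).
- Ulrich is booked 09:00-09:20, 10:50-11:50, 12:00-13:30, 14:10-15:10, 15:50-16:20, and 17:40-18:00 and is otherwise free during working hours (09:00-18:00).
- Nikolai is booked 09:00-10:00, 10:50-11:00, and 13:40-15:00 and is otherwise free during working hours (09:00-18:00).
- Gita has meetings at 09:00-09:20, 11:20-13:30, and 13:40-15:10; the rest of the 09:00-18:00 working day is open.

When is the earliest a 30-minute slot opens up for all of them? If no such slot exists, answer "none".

Jun free within 09:00–18:00: 09:00–12:50, 14:00–18:00.
Ulrich free within 09:00–18:00: 09:20–10:50, 11:50–12:00, 13:30–14:10, 15:10–15:50, 16:20–17:40.
Nikolai free within 09:00–18:00: 10:00–10:50, 11:00–13:40, 15:00–18:00.
Gita free within 09:00–18:00: 09:20–11:20, 13:30–13:40, 15:10–18:00.
Jun ∩ Ulrich: 09:20–10:50, 11:50–12:00, 14:00–14:10, 15:10–15:50, 16:20–17:40.
Jun ∩ Ulrich ∩ Nikolai: 10:00–10:50, 11:50–12:00, 15:10–15:50, 16:20–17:40.
Jun ∩ Ulrich ∩ Nikolai ∩ Gita: 10:00–10:50, 15:10–15:50, 16:20–17:40.
Windows ≥ 30 min: 10:00–10:50, 15:10–15:50, 16:20–17:40.
Earliest such window starts at 10:00.

10:00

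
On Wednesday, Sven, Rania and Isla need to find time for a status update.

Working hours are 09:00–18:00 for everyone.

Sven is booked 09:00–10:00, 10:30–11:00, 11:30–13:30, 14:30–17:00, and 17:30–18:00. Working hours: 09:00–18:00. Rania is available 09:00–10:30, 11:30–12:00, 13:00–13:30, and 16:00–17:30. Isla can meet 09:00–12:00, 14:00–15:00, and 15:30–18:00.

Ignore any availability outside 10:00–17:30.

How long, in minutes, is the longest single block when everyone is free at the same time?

Sven free within 09:00–18:00: 10:00–10:30, 11:00–11:30, 13:30–14:30, 17:00–17:30.
Sven ∩ Rania: 10:00–10:30, 17:00–17:30.
Sven ∩ Rania ∩ Isla: 10:00–10:30, 17:00–17:30.
Restricted to 10:00–17:30: 10:00–10:30, 17:00–17:30.
Common window lengths: 30, 30 min; longest is 30.

30 minutes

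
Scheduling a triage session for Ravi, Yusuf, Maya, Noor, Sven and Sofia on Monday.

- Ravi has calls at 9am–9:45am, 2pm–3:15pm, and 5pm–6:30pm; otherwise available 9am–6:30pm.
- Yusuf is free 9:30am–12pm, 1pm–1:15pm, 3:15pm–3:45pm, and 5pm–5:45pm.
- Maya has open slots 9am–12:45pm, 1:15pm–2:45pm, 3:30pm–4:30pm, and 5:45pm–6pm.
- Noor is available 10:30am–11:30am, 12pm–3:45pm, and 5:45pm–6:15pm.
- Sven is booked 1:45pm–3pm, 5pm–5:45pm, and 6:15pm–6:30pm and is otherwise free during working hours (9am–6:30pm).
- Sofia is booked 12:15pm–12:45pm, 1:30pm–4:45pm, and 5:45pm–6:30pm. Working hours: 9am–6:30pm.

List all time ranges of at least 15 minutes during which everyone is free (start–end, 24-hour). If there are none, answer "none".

10:30–11:30

Ravi free within 09:00–18:30: 09:45–14:00, 15:15–17:00.
Sven free within 09:00–18:30: 09:00–13:45, 15:00–17:00, 17:45–18:15.
Sofia free within 09:00–18:30: 09:00–12:15, 12:45–13:30, 16:45–17:45.
Ravi ∩ Yusuf: 09:45–12:00, 13:00–13:15, 15:15–15:45.
Ravi ∩ Yusuf ∩ Maya: 09:45–12:00, 15:30–15:45.
Ravi ∩ Yusuf ∩ Maya ∩ Noor: 10:30–11:30, 15:30–15:45.
Ravi ∩ Yusuf ∩ Maya ∩ Noor ∩ Sven: 10:30–11:30, 15:30–15:45.
Ravi ∩ Yusuf ∩ Maya ∩ Noor ∩ Sven ∩ Sofia: 10:30–11:30.
Windows ≥ 15 min: 10:30–11:30.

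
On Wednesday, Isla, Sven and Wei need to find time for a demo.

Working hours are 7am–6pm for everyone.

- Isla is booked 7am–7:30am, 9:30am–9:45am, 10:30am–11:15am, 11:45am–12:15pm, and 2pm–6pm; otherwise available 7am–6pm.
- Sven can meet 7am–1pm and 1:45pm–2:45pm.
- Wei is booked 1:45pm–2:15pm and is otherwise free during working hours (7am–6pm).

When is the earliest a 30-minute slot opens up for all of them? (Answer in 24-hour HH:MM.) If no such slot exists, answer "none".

07:30

Isla free within 07:00–18:00: 07:30–09:30, 09:45–10:30, 11:15–11:45, 12:15–14:00.
Wei free within 07:00–18:00: 07:00–13:45, 14:15–18:00.
Isla ∩ Sven: 07:30–09:30, 09:45–10:30, 11:15–11:45, 12:15–13:00, 13:45–14:00.
Isla ∩ Sven ∩ Wei: 07:30–09:30, 09:45–10:30, 11:15–11:45, 12:15–13:00.
Windows ≥ 30 min: 07:30–09:30, 09:45–10:30, 11:15–11:45, 12:15–13:00.
Earliest such window starts at 07:30.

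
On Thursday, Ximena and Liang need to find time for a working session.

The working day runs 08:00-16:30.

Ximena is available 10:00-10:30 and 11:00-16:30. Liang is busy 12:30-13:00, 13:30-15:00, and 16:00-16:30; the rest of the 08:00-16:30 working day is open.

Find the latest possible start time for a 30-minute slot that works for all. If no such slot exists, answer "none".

15:30

Liang free within 08:00–16:30: 08:00–12:30, 13:00–13:30, 15:00–16:00.
Ximena ∩ Liang: 10:00–10:30, 11:00–12:30, 13:00–13:30, 15:00–16:00.
Windows ≥ 30 min: 10:00–10:30, 11:00–12:30, 13:00–13:30, 15:00–16:00.
Latest start in the last window 15:00–16:00 is 16:00 − 30 min = 15:30.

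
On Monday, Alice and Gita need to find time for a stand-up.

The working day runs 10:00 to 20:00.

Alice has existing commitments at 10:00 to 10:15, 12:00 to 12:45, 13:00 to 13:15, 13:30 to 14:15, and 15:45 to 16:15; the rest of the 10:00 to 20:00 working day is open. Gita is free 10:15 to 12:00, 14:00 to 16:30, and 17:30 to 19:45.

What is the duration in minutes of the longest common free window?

135 minutes

Alice free within 10:00–20:00: 10:15–12:00, 12:45–13:00, 13:15–13:30, 14:15–15:45, 16:15–20:00.
Alice ∩ Gita: 10:15–12:00, 14:15–15:45, 16:15–16:30, 17:30–19:45.
Common window lengths: 105, 90, 15, 135 min; longest is 135.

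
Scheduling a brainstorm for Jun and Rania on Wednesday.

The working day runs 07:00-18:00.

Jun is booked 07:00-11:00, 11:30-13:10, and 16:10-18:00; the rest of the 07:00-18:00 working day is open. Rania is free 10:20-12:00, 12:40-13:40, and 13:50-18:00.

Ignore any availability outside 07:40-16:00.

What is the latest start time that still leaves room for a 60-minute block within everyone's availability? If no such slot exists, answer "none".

Jun free within 07:00–18:00: 11:00–11:30, 13:10–16:10.
Jun ∩ Rania: 11:00–11:30, 13:10–13:40, 13:50–16:10.
Restricted to 07:40–16:00: 11:00–11:30, 13:10–13:40, 13:50–16:00.
Windows ≥ 60 min: 13:50–16:00.
Latest start in the last window 13:50–16:00 is 16:00 − 60 min = 15:00.

15:00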